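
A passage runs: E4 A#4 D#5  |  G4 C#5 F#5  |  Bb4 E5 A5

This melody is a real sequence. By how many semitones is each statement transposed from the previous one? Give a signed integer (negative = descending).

3

Unit = 3 notes; the statements start on E4, G4, Bb4, moving up a 3rd each time.
Counting half-steps from E4 to G4: 3.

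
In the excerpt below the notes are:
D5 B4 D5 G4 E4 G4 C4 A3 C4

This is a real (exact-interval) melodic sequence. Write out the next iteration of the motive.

F3 D3 F3

With a 3-note motive the entries are D5, G4, C4, each down a 5th from the previous.
Statement 4 starts on F3 and keeps the same exact contour: F3 D3 F3.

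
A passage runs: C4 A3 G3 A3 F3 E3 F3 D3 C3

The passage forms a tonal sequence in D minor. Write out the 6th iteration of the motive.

G2 E2 D2

Unit = 3 notes; the statements start on C4, A3, F3, moving down a 3rd each time.
Continuing the starts: D3 → Bb2 → G2.
From G2 the diatonic shape gives G2 E2 D2.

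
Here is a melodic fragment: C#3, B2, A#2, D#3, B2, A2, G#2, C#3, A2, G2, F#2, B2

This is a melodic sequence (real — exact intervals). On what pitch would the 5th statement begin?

Taking 4-note groups, the heads are C#3, B2, A2: the pattern moves down a 2nd.
Extending the heads down a 2nd: G2 → F2.

F2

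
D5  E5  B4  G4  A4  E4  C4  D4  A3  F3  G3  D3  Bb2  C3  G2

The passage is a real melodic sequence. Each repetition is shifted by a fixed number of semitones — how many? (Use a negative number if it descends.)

-7

The 3-note cells begin on D5, G4, C4, F3, Bb2 — each down a 5th from the last.
D5→G4 is 67 − 74 = -7 semitones.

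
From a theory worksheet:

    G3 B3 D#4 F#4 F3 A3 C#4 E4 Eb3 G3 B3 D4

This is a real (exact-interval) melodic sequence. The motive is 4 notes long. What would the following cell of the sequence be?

Taking 4-note groups, the heads are G3, F3, Eb3: the pattern moves down a 2nd.
So cell 4 is Db3 F3 A3 C4.

Db3 F3 A3 C4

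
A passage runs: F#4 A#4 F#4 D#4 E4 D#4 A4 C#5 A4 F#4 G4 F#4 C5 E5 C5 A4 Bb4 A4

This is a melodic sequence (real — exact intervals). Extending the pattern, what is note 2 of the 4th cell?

Grouping in 6s, the 2nd note of each cell is A#4, C#5, E5.
Each moves up a 3rd; the next is G5.

G5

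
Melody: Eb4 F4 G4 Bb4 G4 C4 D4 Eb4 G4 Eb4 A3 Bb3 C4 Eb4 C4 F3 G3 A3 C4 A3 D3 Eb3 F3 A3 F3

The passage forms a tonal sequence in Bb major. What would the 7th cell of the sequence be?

Taking 5-note groups, the heads are Eb4, C4, A3, F3, D3: the pattern moves down a 3rd.
Carrying on: Bb2 → G2.
From G2 the diatonic shape gives G2 A2 Bb2 D3 Bb2.

G2 A2 Bb2 D3 Bb2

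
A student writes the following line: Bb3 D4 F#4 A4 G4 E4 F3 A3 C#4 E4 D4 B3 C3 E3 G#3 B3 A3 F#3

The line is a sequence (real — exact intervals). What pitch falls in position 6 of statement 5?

The unit is 6 notes. Position-6 pitches of the 3 shown cells: E4, B3, F#3.
Each moves down a 4th. Continuing: C#3 → G#2.

G#2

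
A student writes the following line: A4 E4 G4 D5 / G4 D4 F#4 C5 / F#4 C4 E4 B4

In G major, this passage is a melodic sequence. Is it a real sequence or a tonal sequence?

Every note is diatonic to G major.
Cell 1 has +3 semitones from note 2 to 3, but cell 2 has +4 — the interval quality changes while the contour stays the same, which is the hallmark of a tonal sequence.

tonal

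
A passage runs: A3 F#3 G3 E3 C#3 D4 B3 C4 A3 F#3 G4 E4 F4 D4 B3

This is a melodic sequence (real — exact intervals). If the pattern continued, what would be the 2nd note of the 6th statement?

Grouping in 5s, the 2nd note of each cell is F#3, B3, E4.
Each moves up a 4th. Continuing: A4 → D5 → G5.

G5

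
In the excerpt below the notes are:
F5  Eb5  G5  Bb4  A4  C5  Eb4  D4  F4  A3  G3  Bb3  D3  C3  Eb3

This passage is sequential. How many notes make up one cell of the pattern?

Try groups of 3 (5 cells in 15 notes):
F5 Eb5 G5 | Bb4 A4 C5 | Eb4 D4 F4 | A3 G3 Bb3 | D3 C3 Eb3
Every group is a transposition down a 5th of the one before; no shorter unit works.

3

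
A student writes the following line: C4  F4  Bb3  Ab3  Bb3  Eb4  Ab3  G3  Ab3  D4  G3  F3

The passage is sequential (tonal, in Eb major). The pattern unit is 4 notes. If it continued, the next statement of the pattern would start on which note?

G3

With a 4-note motive the entries are C4, Bb3, Ab3, each down a 2nd from the previous.
One more step down a 2nd gives G3.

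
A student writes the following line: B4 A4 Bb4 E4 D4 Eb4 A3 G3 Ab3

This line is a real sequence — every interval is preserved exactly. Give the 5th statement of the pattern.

With a 3-note motive the entries are B4, E4, A3, each down a 5th from the previous.
Extending down a 5th: D3 → G2.
So cell 5 is G2 F2 Gb2.

G2 F2 Gb2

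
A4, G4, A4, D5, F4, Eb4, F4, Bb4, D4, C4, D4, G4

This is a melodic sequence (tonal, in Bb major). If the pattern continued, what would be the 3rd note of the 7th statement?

Grouping in 4s, the 3rd note of each cell is A4, F4, D4.
Each moves down a 3rd. Continuing: Bb3 → G3 → Eb3 → C3.

C3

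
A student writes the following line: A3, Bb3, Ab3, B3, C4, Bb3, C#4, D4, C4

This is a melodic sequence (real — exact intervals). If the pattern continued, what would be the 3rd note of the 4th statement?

With 3-note cells, note 3 of each statement runs Ab3, Bb3, C4.
From C4, up a 2nd gives D4.

D4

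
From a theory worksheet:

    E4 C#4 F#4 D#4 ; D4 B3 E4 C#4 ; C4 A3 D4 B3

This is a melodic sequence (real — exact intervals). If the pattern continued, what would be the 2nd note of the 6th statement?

Eb3

Grouping in 4s, the 2nd note of each cell is C#4, B3, A3.
Carrying that down a 2nd forward: G3 → F3 → Eb3.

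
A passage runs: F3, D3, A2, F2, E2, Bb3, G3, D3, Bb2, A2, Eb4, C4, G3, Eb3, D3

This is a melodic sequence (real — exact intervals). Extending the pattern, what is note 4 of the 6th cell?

The unit is 5 notes. Position-4 pitches of the 3 shown cells: F2, Bb2, Eb3.
Each moves up a 4th. Continuing: Ab3 → Db4 → Gb4.

Gb4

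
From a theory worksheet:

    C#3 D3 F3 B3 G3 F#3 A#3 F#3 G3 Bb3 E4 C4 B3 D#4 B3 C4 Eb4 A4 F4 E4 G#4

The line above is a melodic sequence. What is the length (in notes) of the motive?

7

Try groups of 7 (3 cells in 21 notes):
C#3 D3 F3 B3 G3 F#3 A#3 | F#3 G3 Bb3 E4 C4 B3 D#4 | B3 C4 Eb4 A4 F4 E4 G#4
Every group is a transposition up a 4th of the one before; no shorter unit works.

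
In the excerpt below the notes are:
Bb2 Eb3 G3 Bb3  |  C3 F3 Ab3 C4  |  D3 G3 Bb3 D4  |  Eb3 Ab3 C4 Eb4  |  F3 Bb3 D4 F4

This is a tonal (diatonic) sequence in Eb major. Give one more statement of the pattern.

G3 C4 Eb4 G4

Unit = 4 notes; the statements start on Bb2, C3, D3, Eb3, F3, moving up a 2nd each time.
From G3 the diatonic shape gives G3 C4 Eb4 G4.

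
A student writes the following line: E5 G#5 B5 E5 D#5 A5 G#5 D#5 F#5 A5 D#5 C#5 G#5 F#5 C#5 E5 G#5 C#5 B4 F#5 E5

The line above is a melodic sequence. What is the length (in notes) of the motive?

7

Try groups of 7 (3 cells in 21 notes):
E5 G#5 B5 E5 D#5 A5 G#5 | D#5 F#5 A5 D#5 C#5 G#5 F#5 | C#5 E5 G#5 C#5 B4 F#5 E5
Each cell is the previous one down a 2nd — so the unit is 7 notes.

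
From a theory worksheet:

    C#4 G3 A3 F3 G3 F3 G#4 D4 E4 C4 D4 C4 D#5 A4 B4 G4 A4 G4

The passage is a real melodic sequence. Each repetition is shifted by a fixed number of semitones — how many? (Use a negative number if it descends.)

The 6-note cells begin on C#4, G#4, D#5 — each up a 5th from the last.
C#4 to G#4 spans +7 semitones.

7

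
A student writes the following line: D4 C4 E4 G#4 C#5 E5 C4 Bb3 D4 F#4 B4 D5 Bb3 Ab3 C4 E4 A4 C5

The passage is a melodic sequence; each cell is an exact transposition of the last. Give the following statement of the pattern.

With a 6-note motive the entries are D4, C4, Bb3, each down a 2nd from the previous.
From Ab3 the exact shape gives Ab3 Gb3 Bb3 D4 G4 Bb4.

Ab3 Gb3 Bb3 D4 G4 Bb4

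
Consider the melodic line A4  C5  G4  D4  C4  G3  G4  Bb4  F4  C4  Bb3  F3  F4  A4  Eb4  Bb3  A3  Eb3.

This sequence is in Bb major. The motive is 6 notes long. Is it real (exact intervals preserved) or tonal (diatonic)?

Every note is diatonic to Bb major.
Cell 1 has +3 semitones from note 1 to 2, but cell 3 has +4 — the interval quality changes while the contour stays the same, which is the hallmark of a tonal sequence.

tonal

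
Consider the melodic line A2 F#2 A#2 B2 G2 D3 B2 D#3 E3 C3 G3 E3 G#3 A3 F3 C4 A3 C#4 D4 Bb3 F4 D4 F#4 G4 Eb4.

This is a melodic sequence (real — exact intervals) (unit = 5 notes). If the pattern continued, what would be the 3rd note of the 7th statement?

E5

With 5-note cells, note 3 of each statement runs A#2, D#3, G#3, C#4, F#4.
Each moves up a 4th. Continuing: B4 → E5.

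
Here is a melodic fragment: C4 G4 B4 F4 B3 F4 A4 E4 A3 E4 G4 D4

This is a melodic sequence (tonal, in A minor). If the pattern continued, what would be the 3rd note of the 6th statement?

The unit is 4 notes. Position-3 pitches of the 3 shown cells: B4, A4, G4.
Carrying that down a 2nd forward: F4 → E4 → D4.

D4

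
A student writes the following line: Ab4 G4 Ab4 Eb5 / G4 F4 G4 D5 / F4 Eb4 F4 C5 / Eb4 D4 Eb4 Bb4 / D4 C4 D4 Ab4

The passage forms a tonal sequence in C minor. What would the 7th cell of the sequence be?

The 4-note cells begin on Ab4, G4, F4, Eb4, D4 — each down a 2nd from the last.
Extending down a 2nd: C4 → Bb3.
From Bb3 the diatonic shape gives Bb3 Ab3 Bb3 F4.

Bb3 Ab3 Bb3 F4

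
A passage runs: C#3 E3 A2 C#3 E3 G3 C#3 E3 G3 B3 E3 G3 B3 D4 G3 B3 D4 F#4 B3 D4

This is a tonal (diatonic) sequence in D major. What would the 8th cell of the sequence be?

The 4-note cells begin on C#3, E3, G3, B3, D4 — each up a 3rd from the last.
Continuing the starts: F#4 → A4 → C#5.
So cell 8 is C#5 E5 A4 C#5.

C#5 E5 A4 C#5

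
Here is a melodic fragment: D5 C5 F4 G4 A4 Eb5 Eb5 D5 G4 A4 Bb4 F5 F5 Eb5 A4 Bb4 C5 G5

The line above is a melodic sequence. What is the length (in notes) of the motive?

There are 18 notes; a 6-note unit gives 3 cells:
D5 C5 F4 G4 A4 Eb5 | Eb5 D5 G4 A4 Bb4 F5 | F5 Eb5 A4 Bb4 C5 G5
That's a consistent up a 2nd shift per cell, and no other grouping gives one.

6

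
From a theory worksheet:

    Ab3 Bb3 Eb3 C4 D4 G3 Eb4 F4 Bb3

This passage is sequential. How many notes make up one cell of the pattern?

There are 9 notes; a 3-note unit gives 3 cells:
Ab3 Bb3 Eb3 | C4 D4 G3 | Eb4 F4 Bb3
Each cell is the previous one up a 3rd — so the unit is 3 notes.

3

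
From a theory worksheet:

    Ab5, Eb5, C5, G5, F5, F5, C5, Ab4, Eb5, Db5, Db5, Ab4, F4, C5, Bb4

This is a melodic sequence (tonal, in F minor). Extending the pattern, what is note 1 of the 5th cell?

With 5-note cells, note 1 of each statement runs Ab5, F5, Db5.
Extending down a 3rd: Bb4 → G4.

G4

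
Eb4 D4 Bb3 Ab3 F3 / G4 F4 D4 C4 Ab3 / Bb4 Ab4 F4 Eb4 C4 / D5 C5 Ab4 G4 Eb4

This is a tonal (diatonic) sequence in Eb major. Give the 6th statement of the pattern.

With a 5-note motive the entries are Eb4, G4, Bb4, D5, each up a 3rd from the previous.
Carrying on: F5 → Ab5.
Statement 6 starts on Ab5 and keeps the same diatonic contour: Ab5 G5 Eb5 D5 Bb4.

Ab5 G5 Eb5 D5 Bb4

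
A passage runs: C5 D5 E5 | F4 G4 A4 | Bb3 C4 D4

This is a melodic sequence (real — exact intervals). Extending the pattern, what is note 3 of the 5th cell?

Grouping in 3s, the 3rd note of each cell is E5, A4, D4.
Carrying that down a 5th forward: G3 → C3.

C3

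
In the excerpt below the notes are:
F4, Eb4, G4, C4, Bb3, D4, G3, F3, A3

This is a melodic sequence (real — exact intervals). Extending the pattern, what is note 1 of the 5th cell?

The unit is 3 notes. Position-1 pitches of the 3 shown cells: F4, C4, G3.
Carrying that down a 4th forward: D3 → A2.

A2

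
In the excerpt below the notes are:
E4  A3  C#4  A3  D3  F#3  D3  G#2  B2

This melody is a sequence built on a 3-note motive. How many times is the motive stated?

3

9 notes in groups of 3 gives 9/3 = 3 statements.
Starts: E4, A3, D3 — each down a 5th.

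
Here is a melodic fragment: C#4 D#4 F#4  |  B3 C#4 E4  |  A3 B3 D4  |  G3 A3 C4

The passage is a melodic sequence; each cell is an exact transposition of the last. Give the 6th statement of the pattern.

The 3-note cells begin on C#4, B3, A3, G3 — each down a 2nd from the last.
Carrying on: F3 → Eb3.
So cell 6 is Eb3 F3 Ab3.

Eb3 F3 Ab3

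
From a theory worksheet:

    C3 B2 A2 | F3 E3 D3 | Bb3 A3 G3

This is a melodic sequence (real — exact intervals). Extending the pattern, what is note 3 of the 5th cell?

F4

Grouping in 3s, the 3rd note of each cell is A2, D3, G3.
Extending up a 4th: C4 → F4.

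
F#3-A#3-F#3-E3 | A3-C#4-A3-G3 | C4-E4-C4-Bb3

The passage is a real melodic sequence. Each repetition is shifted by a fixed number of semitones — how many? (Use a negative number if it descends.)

3

The 4-note cells begin on F#3, A3, C4 — each up a 3rd from the last.
F#3 to A3 spans +3 semitones.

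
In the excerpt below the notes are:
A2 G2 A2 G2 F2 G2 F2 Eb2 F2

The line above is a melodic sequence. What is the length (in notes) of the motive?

3

Try groups of 3 (3 cells in 9 notes):
A2 G2 A2 | G2 F2 G2 | F2 Eb2 F2
Each cell is the previous one down a 2nd — so the unit is 3 notes.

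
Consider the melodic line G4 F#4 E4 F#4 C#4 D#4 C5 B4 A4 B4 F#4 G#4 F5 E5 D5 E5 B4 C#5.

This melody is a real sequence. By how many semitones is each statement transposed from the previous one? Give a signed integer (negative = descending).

Taking 6-note groups, the heads are G4, C5, F5: the pattern moves up a 4th.
G4→C5 is 72 − 67 = 5 semitones.

5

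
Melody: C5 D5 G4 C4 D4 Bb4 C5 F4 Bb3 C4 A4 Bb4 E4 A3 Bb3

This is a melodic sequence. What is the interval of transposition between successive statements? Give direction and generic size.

With a 5-note motive the entries are C5, Bb4, A4, each down a 2nd from the previous.
C5 to Bb4 is down a 2nd.

down a 2nd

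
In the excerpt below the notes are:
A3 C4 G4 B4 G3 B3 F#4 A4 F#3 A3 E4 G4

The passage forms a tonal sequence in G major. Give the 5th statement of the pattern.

D3 F#3 C4 E4

The 4-note cells begin on A3, G3, F#3 — each down a 2nd from the last.
Carrying on: E3 → D3.
Statement 5 starts on D3 and keeps the same diatonic contour: D3 F#3 C4 E4.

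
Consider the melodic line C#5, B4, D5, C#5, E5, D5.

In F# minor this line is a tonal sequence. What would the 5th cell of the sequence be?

Unit = 2 notes; the statements start on C#5, D5, E5, moving up a 2nd each time.
Carrying on: F#5 → G#5.
From G#5 the diatonic shape gives G#5 F#5.

G#5 F#5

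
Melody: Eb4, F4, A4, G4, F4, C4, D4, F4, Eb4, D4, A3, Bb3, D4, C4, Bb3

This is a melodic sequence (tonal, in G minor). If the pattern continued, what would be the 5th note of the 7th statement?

With 5-note cells, note 5 of each statement runs F4, D4, Bb3.
Each moves down a 3rd. Continuing: G3 → Eb3 → C3 → A2.

A2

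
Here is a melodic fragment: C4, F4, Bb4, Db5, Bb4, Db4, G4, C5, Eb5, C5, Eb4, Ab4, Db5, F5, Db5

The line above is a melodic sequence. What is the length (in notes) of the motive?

5

Try groups of 5 (3 cells in 15 notes):
C4 F4 Bb4 Db5 Bb4 | Db4 G4 C5 Eb5 C5 | Eb4 Ab4 Db5 F5 Db5
Each cell is the previous one up a 2nd — so the unit is 5 notes.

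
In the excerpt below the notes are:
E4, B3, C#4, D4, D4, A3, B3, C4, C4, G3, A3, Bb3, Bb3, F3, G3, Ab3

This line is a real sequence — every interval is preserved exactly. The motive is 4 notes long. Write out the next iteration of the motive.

Taking 4-note groups, the heads are E4, D4, C4, Bb3: the pattern moves down a 2nd.
Statement 5 starts on Ab3 and keeps the same exact contour: Ab3 Eb3 F3 Gb3.

Ab3 Eb3 F3 Gb3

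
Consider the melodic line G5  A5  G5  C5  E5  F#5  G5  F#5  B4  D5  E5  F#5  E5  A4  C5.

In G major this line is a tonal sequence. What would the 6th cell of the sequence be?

B4 C5 B4 E4 G4

The 5-note cells begin on G5, F#5, E5 — each down a 2nd from the last.
Extending down a 2nd: D5 → C5 → B4.
Statement 6 starts on B4 and keeps the same diatonic contour: B4 C5 B4 E4 G4.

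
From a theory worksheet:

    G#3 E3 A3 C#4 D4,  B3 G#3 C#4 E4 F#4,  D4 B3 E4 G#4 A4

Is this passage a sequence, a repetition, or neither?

Each 5-note cell is the previous one transposed up a 3rd.

sequence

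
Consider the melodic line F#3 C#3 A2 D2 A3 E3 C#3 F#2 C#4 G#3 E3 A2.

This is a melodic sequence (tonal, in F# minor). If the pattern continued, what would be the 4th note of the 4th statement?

The unit is 4 notes. Position-4 pitches of the 3 shown cells: D2, F#2, A2.
One more up a 3rd gives C#3.

C#3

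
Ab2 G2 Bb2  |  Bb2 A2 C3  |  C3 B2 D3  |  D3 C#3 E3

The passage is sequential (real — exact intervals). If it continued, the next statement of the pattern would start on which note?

E3

Taking 3-note groups, the heads are Ab2, Bb2, C3, D3: the pattern moves up a 2nd.
The next head, up a 2nd from D3, is E3.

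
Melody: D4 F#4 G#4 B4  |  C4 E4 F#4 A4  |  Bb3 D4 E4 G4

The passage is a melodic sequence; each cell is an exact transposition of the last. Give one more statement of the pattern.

Unit = 4 notes; the statements start on D4, C4, Bb3, moving down a 2nd each time.
So cell 4 is Ab3 C4 D4 F4.

Ab3 C4 D4 F4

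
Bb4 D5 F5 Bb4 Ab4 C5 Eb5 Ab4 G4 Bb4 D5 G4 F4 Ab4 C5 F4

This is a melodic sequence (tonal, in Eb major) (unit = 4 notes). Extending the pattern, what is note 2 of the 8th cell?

D4

The unit is 4 notes. Position-2 pitches of the 4 shown cells: D5, C5, Bb4, Ab4.
Carrying that down a 2nd forward: G4 → F4 → Eb4 → D4.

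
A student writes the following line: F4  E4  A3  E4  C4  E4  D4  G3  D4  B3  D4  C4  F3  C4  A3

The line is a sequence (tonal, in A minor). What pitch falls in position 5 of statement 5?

The unit is 5 notes. Position-5 pitches of the 3 shown cells: C4, B3, A3.
Extending down a 2nd: G3 → F3.

F3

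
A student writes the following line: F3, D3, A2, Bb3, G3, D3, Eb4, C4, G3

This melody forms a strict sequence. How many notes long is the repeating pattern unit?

9 notes total. Splitting into 3 groups of 3:
F3 D3 A2 | Bb3 G3 D3 | Eb4 C4 G3
Every group is a transposition up a 4th of the one before; no shorter unit works.

3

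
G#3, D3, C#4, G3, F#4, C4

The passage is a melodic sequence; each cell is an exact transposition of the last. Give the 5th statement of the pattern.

Taking 2-note groups, the heads are G#3, C#4, F#4: the pattern moves up a 4th.
Continuing the starts: B4 → E5.
From E5 the exact shape gives E5 Bb4.

E5 Bb4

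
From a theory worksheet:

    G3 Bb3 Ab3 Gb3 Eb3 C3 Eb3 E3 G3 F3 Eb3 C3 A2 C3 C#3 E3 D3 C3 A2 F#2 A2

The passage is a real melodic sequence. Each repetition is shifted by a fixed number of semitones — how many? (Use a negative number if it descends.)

The 7-note cells begin on G3, E3, C#3 — each down a 3rd from the last.
Counting half-steps from G3 to E3: -3.

-3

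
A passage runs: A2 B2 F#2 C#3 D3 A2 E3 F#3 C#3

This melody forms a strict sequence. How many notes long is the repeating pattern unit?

9 notes total. Splitting into 3 groups of 3:
A2 B2 F#2 | C#3 D3 A2 | E3 F#3 C#3
Every group is a transposition up a 3rd of the one before; no shorter unit works.

3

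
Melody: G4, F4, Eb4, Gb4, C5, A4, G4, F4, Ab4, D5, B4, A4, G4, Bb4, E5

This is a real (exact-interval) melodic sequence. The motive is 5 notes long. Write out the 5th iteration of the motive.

Taking 5-note groups, the heads are G4, A4, B4: the pattern moves up a 2nd.
Continuing the starts: C#5 → D#5.
From D#5 the exact shape gives D#5 C#5 B4 D5 G#5.

D#5 C#5 B4 D5 G#5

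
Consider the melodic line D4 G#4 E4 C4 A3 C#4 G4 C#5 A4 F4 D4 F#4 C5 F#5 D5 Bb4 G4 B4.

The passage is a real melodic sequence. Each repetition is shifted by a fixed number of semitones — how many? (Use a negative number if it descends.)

5

With a 6-note motive the entries are D4, G4, C5, each up a 4th from the previous.
D4 to G4 spans +5 semitones.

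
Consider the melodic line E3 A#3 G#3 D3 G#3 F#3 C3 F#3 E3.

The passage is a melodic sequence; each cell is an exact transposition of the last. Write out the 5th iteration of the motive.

With a 3-note motive the entries are E3, D3, C3, each down a 2nd from the previous.
Continuing the starts: Bb2 → Ab2.
From Ab2 the exact shape gives Ab2 D3 C3.

Ab2 D3 C3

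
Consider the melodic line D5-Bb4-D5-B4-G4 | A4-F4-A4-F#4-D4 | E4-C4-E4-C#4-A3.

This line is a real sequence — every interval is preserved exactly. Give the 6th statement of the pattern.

C#3 A2 C#3 A#2 F#2

The 5-note cells begin on D5, A4, E4 — each down a 4th from the last.
Extending down a 4th: B3 → F#3 → C#3.
From C#3 the exact shape gives C#3 A2 C#3 A#2 F#2.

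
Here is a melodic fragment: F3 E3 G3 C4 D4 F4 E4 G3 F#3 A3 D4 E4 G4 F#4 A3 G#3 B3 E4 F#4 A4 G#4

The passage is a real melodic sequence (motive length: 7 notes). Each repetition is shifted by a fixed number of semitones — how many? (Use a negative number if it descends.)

2

Unit = 7 notes; the statements start on F3, G3, A3, moving up a 2nd each time.
F3→G3 is 55 − 53 = 2 semitones.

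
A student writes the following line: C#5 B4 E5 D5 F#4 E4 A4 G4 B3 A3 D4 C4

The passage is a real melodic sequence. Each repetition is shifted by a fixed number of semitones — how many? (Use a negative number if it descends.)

With a 4-note motive the entries are C#5, F#4, B3, each down a 5th from the previous.
C#5→F#4 is 66 − 73 = -7 semitones.

-7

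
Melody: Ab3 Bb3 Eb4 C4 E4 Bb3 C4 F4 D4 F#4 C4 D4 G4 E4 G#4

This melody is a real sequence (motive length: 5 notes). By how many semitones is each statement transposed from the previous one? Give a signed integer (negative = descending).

2

The 5-note cells begin on Ab3, Bb3, C4 — each up a 2nd from the last.
Counting half-steps from Ab3 to Bb3: 2.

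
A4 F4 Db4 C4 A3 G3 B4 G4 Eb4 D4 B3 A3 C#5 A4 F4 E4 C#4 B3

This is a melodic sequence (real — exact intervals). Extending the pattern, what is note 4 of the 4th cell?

F#4

Grouping in 6s, the 4th note of each cell is C4, D4, E4.
One more up a 2nd gives F#4.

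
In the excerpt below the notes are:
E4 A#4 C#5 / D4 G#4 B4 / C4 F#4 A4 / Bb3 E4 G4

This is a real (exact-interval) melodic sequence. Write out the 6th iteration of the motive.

Gb3 C4 Eb4

The 3-note cells begin on E4, D4, C4, Bb3 — each down a 2nd from the last.
Carrying on: Ab3 → Gb3.
From Gb3 the exact shape gives Gb3 C4 Eb4.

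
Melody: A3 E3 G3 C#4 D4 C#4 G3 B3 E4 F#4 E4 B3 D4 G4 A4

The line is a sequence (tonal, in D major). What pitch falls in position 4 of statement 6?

Grouping in 5s, the 4th note of each cell is C#4, E4, G4.
Each moves up a 3rd. Continuing: B4 → D5 → F#5.

F#5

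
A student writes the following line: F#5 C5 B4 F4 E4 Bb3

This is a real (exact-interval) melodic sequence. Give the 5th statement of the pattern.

D3 Ab2

With a 2-note motive the entries are F#5, B4, E4, each down a 5th from the previous.
Continuing the starts: A3 → D3.
From D3 the exact shape gives D3 Ab2.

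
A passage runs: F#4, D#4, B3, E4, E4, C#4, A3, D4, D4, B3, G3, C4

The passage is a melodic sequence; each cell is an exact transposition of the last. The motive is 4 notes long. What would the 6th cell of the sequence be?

The 4-note cells begin on F#4, E4, D4 — each down a 2nd from the last.
Extending down a 2nd: C4 → Bb3 → Ab3.
From Ab3 the exact shape gives Ab3 F3 Db3 Gb3.

Ab3 F3 Db3 Gb3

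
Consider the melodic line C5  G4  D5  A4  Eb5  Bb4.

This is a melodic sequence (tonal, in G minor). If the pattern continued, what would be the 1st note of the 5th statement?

G5

With 2-note cells, note 1 of each statement runs C5, D5, Eb5.
Extending up a 2nd: F5 → G5.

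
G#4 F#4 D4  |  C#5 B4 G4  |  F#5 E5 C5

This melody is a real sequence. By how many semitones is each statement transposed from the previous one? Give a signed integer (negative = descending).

5

The 3-note cells begin on G#4, C#5, F#5 — each up a 4th from the last.
G#4 to C#5 spans +5 semitones.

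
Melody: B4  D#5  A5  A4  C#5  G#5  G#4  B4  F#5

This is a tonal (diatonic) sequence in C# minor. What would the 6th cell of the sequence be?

D#4 F#4 C#5

Unit = 3 notes; the statements start on B4, A4, G#4, moving down a 2nd each time.
Continuing the starts: F#4 → E4 → D#4.
From D#4 the diatonic shape gives D#4 F#4 C#5.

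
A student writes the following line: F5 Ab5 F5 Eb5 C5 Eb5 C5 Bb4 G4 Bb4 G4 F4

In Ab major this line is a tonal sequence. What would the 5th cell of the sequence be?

Ab3 C4 Ab3 G3

Unit = 4 notes; the statements start on F5, C5, G4, moving down a 4th each time.
Carrying on: Db4 → Ab3.
So cell 5 is Ab3 C4 Ab3 G3.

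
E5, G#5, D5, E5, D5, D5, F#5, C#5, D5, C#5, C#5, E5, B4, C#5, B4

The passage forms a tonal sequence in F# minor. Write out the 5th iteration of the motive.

With a 5-note motive the entries are E5, D5, C#5, each down a 2nd from the previous.
Extending down a 2nd: B4 → A4.
Statement 5 starts on A4 and keeps the same diatonic contour: A4 C#5 G#4 A4 G#4.

A4 C#5 G#4 A4 G#4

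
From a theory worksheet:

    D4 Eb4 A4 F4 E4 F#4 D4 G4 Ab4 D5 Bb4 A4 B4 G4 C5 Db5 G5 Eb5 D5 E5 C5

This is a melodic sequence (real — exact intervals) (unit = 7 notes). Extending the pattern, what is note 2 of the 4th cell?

Gb5

With 7-note cells, note 2 of each statement runs Eb4, Ab4, Db5.
Each moves up a 4th; the next is Gb5.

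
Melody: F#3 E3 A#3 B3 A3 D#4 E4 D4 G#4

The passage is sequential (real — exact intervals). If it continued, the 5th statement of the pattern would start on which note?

Unit = 3 notes; the statements start on F#3, B3, E4, moving up a 4th each time.
Continuing: A4 → D5. Statement 5 starts on D5.

D5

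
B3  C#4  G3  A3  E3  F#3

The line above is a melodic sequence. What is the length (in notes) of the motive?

6 notes total. Splitting into 3 groups of 2:
B3 C#4 | G3 A3 | E3 F#3
Each cell is the previous one down a 3rd — so the unit is 2 notes.

2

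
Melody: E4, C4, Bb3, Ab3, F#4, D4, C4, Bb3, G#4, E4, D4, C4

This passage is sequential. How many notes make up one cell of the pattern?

12 notes total. Splitting into 3 groups of 4:
E4 C4 Bb3 Ab3 | F#4 D4 C4 Bb3 | G#4 E4 D4 C4
Each cell is the previous one up a 2nd — so the unit is 4 notes.

4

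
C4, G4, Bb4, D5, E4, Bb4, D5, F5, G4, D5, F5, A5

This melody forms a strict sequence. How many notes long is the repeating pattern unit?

There are 12 notes; a 4-note unit gives 3 cells:
C4 G4 Bb4 D5 | E4 Bb4 D5 F5 | G4 D5 F5 A5
That's a consistent up a 3rd shift per cell, and no other grouping gives one.

4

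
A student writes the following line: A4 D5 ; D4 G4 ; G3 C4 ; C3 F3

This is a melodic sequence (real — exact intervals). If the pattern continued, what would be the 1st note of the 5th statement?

Grouping in 2s, the 1st note of each cell is A4, D4, G3, C3.
Each moves down a 5th; the next is F2.

F2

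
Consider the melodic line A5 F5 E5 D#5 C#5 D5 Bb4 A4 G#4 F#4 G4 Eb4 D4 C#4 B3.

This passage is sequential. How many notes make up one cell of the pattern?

5

15 notes total. Splitting into 3 groups of 5:
A5 F5 E5 D#5 C#5 | D5 Bb4 A4 G#4 F#4 | G4 Eb4 D4 C#4 B3
That's a consistent down a 5th shift per cell, and no other grouping gives one.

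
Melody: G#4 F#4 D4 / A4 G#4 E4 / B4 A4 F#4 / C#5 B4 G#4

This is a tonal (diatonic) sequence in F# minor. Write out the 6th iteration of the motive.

E5 D5 B4

Taking 3-note groups, the heads are G#4, A4, B4, C#5: the pattern moves up a 2nd.
Continuing the starts: D5 → E5.
So cell 6 is E5 D5 B4.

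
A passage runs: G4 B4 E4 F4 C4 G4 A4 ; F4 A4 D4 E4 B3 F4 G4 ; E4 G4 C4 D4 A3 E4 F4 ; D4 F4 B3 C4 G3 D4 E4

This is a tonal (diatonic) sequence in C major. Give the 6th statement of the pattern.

B3 D4 G3 A3 E3 B3 C4

The 7-note cells begin on G4, F4, E4, D4 — each down a 2nd from the last.
Carrying on: C4 → B3.
So cell 6 is B3 D4 G3 A3 E3 B3 C4.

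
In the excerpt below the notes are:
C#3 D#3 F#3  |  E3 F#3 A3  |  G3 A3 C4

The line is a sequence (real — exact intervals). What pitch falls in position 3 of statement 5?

Gb4

The unit is 3 notes. Position-3 pitches of the 3 shown cells: F#3, A3, C4.
Carrying that up a 3rd forward: Eb4 → Gb4.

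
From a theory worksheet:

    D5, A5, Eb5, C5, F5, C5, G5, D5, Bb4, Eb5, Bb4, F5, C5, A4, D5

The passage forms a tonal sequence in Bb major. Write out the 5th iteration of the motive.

Taking 5-note groups, the heads are D5, C5, Bb4: the pattern moves down a 2nd.
Carrying on: A4 → G4.
So cell 5 is G4 D5 A4 F4 Bb4.

G4 D5 A4 F4 Bb4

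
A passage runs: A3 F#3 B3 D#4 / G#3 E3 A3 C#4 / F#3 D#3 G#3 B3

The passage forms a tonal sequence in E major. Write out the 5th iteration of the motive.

D#3 B2 E3 G#3

Taking 4-note groups, the heads are A3, G#3, F#3: the pattern moves down a 2nd.
Extending down a 2nd: E3 → D#3.
So cell 5 is D#3 B2 E3 G#3.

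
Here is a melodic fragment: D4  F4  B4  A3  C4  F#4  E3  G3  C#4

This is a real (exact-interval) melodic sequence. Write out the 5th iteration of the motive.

The 3-note cells begin on D4, A3, E3 — each down a 4th from the last.
Extending down a 4th: B2 → F#2.
Statement 5 starts on F#2 and keeps the same exact contour: F#2 A2 D#3.

F#2 A2 D#3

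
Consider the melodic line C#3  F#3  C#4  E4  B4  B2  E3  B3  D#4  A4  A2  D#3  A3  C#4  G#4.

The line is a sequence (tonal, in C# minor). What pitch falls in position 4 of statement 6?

G#3

With 5-note cells, note 4 of each statement runs E4, D#4, C#4.
Each moves down a 2nd. Continuing: B3 → A3 → G#3.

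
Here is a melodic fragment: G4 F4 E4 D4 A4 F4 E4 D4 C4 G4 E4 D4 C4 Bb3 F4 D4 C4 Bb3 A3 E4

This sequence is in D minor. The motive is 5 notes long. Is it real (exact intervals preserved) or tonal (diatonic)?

Every note is diatonic to D minor.
Cell 1 has -2 semitones from note 1 to 2, but cell 2 has -1 — the interval quality changes while the contour stays the same, which is the hallmark of a tonal sequence.

tonal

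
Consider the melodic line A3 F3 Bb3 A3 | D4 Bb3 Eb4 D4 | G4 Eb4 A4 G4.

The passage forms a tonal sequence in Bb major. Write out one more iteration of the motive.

C5 A4 D5 C5

The 4-note cells begin on A3, D4, G4 — each up a 4th from the last.
So cell 4 is C5 A4 D5 C5.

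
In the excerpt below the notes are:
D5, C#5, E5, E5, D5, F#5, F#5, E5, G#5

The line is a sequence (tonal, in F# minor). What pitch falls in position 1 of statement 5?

Grouping in 3s, the 1st note of each cell is D5, E5, F#5.
Carrying that up a 2nd forward: G#5 → A5.

A5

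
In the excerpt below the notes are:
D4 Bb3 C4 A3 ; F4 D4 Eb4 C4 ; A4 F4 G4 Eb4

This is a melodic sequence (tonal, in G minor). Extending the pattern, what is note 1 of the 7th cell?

The unit is 4 notes. Position-1 pitches of the 3 shown cells: D4, F4, A4.
Carrying that up a 3rd forward: C5 → Eb5 → G5 → Bb5.

Bb5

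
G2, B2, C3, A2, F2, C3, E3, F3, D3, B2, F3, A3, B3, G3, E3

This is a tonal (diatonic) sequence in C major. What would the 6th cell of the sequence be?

Unit = 5 notes; the statements start on G2, C3, F3, moving up a 4th each time.
Extending up a 4th: B3 → E4 → A4.
From A4 the diatonic shape gives A4 C5 D5 B4 G4.

A4 C5 D5 B4 G4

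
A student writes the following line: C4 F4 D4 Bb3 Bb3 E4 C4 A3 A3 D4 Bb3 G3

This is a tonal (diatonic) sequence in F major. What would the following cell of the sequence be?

Unit = 4 notes; the statements start on C4, Bb3, A3, moving down a 2nd each time.
Statement 4 starts on G3 and keeps the same diatonic contour: G3 C4 A3 F3.

G3 C4 A3 F3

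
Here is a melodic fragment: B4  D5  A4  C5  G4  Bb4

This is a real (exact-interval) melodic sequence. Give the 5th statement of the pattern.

Unit = 2 notes; the statements start on B4, A4, G4, moving down a 2nd each time.
Extending down a 2nd: F4 → Eb4.
So cell 5 is Eb4 Gb4.

Eb4 Gb4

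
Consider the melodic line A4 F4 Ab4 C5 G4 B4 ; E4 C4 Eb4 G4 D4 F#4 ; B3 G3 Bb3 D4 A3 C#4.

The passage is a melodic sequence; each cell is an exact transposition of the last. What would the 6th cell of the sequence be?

The 6-note cells begin on A4, E4, B3 — each down a 4th from the last.
Continuing the starts: F#3 → C#3 → G#2.
From G#2 the exact shape gives G#2 E2 G2 B2 F#2 A#2.

G#2 E2 G2 B2 F#2 A#2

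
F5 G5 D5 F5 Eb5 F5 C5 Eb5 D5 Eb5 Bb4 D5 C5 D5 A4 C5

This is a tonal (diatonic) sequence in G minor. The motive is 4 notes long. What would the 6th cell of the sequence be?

Unit = 4 notes; the statements start on F5, Eb5, D5, C5, moving down a 2nd each time.
Continuing the starts: Bb4 → A4.
From A4 the diatonic shape gives A4 Bb4 F4 A4.

A4 Bb4 F4 A4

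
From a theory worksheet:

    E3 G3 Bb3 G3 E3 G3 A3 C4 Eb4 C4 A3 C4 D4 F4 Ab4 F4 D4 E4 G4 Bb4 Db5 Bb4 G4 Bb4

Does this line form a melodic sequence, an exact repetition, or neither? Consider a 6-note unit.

Note 6 of cell 3 is E4; if this were a sequence it would be F4. No unit length gives a consistent transposition pattern.

neither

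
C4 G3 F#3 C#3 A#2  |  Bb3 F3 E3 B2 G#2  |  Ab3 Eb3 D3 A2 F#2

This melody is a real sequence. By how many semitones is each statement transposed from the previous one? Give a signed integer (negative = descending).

With a 5-note motive the entries are C4, Bb3, Ab3, each down a 2nd from the previous.
C4→Bb3 is 58 − 60 = -2 semitones.

-2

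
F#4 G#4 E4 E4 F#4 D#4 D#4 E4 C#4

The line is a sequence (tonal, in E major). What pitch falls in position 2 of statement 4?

D#4

Grouping in 3s, the 2nd note of each cell is G#4, F#4, E4.
One more down a 2nd gives D#4.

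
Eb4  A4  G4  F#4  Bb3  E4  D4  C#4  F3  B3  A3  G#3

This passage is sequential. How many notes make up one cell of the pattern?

There are 12 notes; a 4-note unit gives 3 cells:
Eb4 A4 G4 F#4 | Bb3 E4 D4 C#4 | F3 B3 A3 G#3
Each cell is the previous one down a 4th — so the unit is 4 notes.

4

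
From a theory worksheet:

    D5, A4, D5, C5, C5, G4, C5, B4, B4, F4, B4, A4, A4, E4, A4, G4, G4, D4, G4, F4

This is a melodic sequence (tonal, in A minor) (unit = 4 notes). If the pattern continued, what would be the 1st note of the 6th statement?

The unit is 4 notes. Position-1 pitches of the 5 shown cells: D5, C5, B4, A4, G4.
From G4, down a 2nd gives F4.

F4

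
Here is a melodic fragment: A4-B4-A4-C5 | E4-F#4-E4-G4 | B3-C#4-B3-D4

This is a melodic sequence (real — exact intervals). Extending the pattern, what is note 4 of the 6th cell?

B2

Grouping in 4s, the 4th note of each cell is C5, G4, D4.
Carrying that down a 4th forward: A3 → E3 → B2.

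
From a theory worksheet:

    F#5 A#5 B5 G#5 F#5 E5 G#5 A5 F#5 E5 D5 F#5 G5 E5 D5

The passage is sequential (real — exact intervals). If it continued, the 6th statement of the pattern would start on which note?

Unit = 5 notes; the statements start on F#5, E5, D5, moving down a 2nd each time.
Continuing: C5 → Bb4 → Ab4. Statement 6 starts on Ab4.

Ab4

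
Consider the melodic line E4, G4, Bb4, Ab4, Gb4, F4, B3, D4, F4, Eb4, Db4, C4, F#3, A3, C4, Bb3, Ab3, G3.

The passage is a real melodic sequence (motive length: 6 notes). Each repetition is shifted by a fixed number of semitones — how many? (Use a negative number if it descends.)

Taking 6-note groups, the heads are E4, B3, F#3: the pattern moves down a 4th.
Counting half-steps from E4 to B3: -5.

-5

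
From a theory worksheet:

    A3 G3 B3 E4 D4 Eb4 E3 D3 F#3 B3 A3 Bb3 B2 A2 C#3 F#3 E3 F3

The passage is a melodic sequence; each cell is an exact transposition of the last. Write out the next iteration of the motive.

Taking 6-note groups, the heads are A3, E3, B2: the pattern moves down a 4th.
From F#2 the exact shape gives F#2 E2 G#2 C#3 B2 C3.

F#2 E2 G#2 C#3 B2 C3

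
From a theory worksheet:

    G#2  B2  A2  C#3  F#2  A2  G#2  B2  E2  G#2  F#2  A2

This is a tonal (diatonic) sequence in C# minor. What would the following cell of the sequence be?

Taking 4-note groups, the heads are G#2, F#2, E2: the pattern moves down a 2nd.
Statement 4 starts on D#2 and keeps the same diatonic contour: D#2 F#2 E2 G#2.

D#2 F#2 E2 G#2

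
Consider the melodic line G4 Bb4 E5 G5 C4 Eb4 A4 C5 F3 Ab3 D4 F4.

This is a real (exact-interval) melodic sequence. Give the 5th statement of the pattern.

Taking 4-note groups, the heads are G4, C4, F3: the pattern moves down a 5th.
Extending down a 5th: Bb2 → Eb2.
Statement 5 starts on Eb2 and keeps the same exact contour: Eb2 Gb2 C3 Eb3.

Eb2 Gb2 C3 Eb3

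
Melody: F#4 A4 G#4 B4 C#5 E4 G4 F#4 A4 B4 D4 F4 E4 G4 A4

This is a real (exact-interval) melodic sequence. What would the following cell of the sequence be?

The 5-note cells begin on F#4, E4, D4 — each down a 2nd from the last.
From C4 the exact shape gives C4 Eb4 D4 F4 G4.

C4 Eb4 D4 F4 G4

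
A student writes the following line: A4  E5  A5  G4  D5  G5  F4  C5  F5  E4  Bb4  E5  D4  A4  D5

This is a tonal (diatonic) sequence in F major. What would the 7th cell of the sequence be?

Bb3 F4 Bb4

Taking 3-note groups, the heads are A4, G4, F4, E4, D4: the pattern moves down a 2nd.
Continuing the starts: C4 → Bb3.
From Bb3 the diatonic shape gives Bb3 F4 Bb4.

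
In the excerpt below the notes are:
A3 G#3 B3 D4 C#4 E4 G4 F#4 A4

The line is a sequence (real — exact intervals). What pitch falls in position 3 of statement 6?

C6

The unit is 3 notes. Position-3 pitches of the 3 shown cells: B3, E4, A4.
Carrying that up a 4th forward: D5 → G5 → C6.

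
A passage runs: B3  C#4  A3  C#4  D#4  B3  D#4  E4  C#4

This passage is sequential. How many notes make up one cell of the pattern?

3

There are 9 notes; a 3-note unit gives 3 cells:
B3 C#4 A3 | C#4 D#4 B3 | D#4 E4 C#4
Every group is a transposition up a 2nd of the one before; no shorter unit works.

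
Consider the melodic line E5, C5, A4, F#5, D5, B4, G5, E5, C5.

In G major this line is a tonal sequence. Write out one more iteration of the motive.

With a 3-note motive the entries are E5, F#5, G5, each up a 2nd from the previous.
So cell 4 is A5 F#5 D5.

A5 F#5 D5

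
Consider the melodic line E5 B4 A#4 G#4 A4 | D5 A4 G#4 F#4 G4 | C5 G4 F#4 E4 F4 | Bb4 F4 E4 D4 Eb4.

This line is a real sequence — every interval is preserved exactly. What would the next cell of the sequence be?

Unit = 5 notes; the statements start on E5, D5, C5, Bb4, moving down a 2nd each time.
So cell 5 is Ab4 Eb4 D4 C4 Db4.

Ab4 Eb4 D4 C4 Db4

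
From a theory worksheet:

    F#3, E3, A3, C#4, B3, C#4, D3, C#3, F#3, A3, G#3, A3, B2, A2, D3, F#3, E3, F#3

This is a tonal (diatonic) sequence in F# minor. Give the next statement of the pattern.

With a 6-note motive the entries are F#3, D3, B2, each down a 3rd from the previous.
From G#2 the diatonic shape gives G#2 F#2 B2 D3 C#3 D3.

G#2 F#2 B2 D3 C#3 D3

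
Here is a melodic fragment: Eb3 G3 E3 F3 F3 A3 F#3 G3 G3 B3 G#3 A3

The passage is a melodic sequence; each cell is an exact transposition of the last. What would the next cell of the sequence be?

A3 C#4 A#3 B3

Taking 4-note groups, the heads are Eb3, F3, G3: the pattern moves up a 2nd.
So cell 4 is A3 C#4 A#3 B3.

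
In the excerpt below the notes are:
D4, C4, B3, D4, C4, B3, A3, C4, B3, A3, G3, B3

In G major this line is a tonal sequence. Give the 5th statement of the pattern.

G3 F#3 E3 G3

The 4-note cells begin on D4, C4, B3 — each down a 2nd from the last.
Carrying on: A3 → G3.
So cell 5 is G3 F#3 E3 G3.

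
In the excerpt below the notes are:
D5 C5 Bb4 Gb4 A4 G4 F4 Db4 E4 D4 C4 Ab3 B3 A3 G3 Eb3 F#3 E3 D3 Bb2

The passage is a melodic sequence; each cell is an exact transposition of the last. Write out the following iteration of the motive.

C#3 B2 A2 F2

Taking 4-note groups, the heads are D5, A4, E4, B3, F#3: the pattern moves down a 4th.
So cell 6 is C#3 B2 A2 F2.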